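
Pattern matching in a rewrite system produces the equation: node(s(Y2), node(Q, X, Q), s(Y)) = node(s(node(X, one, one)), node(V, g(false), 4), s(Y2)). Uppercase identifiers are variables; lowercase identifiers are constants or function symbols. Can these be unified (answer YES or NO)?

Decompose node/3: s(Y2) = s(node(X, one, one)),  node(Q, X, Q) = node(V, g(false), 4),  s(Y) = s(Y2).
Decompose s/1: Y2 = node(X, one, one).
Bind Y2 := node(X, one, one); substituting into the one remaining equation that mentions Y2 gives: s(Y) = s(node(X, one, one)).
Decompose node/3: Q = V,  X = g(false),  Q = 4.
Bind Q := V; substituting into the one remaining equation that mentions Q gives: V = 4.
Bind X := g(false); substituting into the one remaining equation that mentions X gives: s(Y) = s(node(g(false), one, one)). Substituting into the earlier binding gives Y2 := node(g(false), one, one).
Bind V := 4; no other remaining equation mentions V. Substituting into the earlier binding gives Q := 4.
Decompose s/1: Y = node(g(false), one, one).
Bind Y := node(g(false), one, one).
No equations remain and no clash or occurs-check failure arose, so a unifier exists.

YES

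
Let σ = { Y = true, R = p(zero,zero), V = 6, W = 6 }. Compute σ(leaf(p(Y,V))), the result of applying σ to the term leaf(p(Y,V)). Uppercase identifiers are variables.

leaf(p(true,6))

Replace each occurrence of Y with true.
Replace each occurrence of V with 6.
Result: leaf(p(true,6)).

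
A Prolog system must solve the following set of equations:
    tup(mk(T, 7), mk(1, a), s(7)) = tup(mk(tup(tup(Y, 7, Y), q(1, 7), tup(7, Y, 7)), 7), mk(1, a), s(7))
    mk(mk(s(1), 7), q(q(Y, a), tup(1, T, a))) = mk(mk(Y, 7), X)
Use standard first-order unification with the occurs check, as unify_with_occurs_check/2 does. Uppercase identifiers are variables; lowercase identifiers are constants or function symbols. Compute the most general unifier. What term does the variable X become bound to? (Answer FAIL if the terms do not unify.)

q(q(s(1), a), tup(1, tup(tup(s(1), 7, s(1)), q(1, 7), tup(7, s(1), 7)), a))

Decompose tup/3: mk(T, 7) = mk(tup(tup(Y, 7, Y), q(1, 7), tup(7, Y, 7)), 7),  mk(1, a) = mk(1, a),  s(7) = s(7).
Decompose mk/2: T = tup(tup(Y, 7, Y), q(1, 7), tup(7, Y, 7)),  7 = 7.
Bind T := tup(tup(Y, 7, Y), q(1, 7), tup(7, Y, 7)); substituting into the one remaining equation that mentions T gives: mk(mk(s(1), 7), q(q(Y, a), tup(1, tup(tup(Y, 7, Y), q(1, 7), tup(7, Y, 7)), a))) = mk(mk(Y, 7), X).
Delete trivial equation 7 = 7.
Delete trivial equation mk(1, a) = mk(1, a).
Delete trivial equation s(7) = s(7).
Decompose mk/2: mk(s(1), 7) = mk(Y, 7),  q(q(Y, a), tup(1, tup(tup(Y, 7, Y), q(1, 7), tup(7, Y, 7)), a)) = X.
Decompose mk/2: s(1) = Y,  7 = 7.
Bind Y := s(1); substituting into the one remaining equation that mentions Y gives: q(q(s(1), a), tup(1, tup(tup(s(1), 7, s(1)), q(1, 7), tup(7, s(1), 7)), a)) = X. Substituting into the earlier binding gives T := tup(tup(s(1), 7, s(1)), q(1, 7), tup(7, s(1), 7)).
Delete trivial equation 7 = 7.
Bind X := q(q(s(1), a), tup(1, tup(tup(s(1), 7, s(1)), q(1, 7), tup(7, s(1), 7)), a)).
MGU = { T = tup(tup(s(1), 7, s(1)), q(1, 7), tup(7, s(1), 7)), Y = s(1), X = q(q(s(1), a), tup(1, tup(tup(s(1), 7, s(1)), q(1, 7), tup(7, s(1), 7)), a)) }, so X = q(q(s(1), a), tup(1, tup(tup(s(1), 7, s(1)), q(1, 7), tup(7, s(1), 7)), a)).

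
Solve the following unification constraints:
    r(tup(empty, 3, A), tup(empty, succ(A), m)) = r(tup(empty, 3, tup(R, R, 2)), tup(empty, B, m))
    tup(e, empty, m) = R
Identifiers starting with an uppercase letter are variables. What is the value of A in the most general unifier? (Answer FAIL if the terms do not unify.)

tup(tup(e, empty, m), tup(e, empty, m), 2)

Decompose r/2: tup(empty, 3, A) = tup(empty, 3, tup(R, R, 2)),  tup(empty, succ(A), m) = tup(empty, B, m).
Decompose tup/3: empty = empty,  3 = 3,  A = tup(R, R, 2).
Delete trivial equation empty = empty.
Delete trivial equation 3 = 3.
Bind A := tup(R, R, 2); substituting into the one remaining equation that mentions A gives: tup(empty, succ(tup(R, R, 2)), m) = tup(empty, B, m).
Decompose tup/3: empty = empty,  succ(tup(R, R, 2)) = B,  m = m.
Delete trivial equation empty = empty.
Bind B := succ(tup(R, R, 2)); no other remaining equation mentions B.
Delete trivial equation m = m.
Bind R := tup(e, empty, m). Substituting into the earlier bindings gives A := tup(tup(e, empty, m), tup(e, empty, m), 2), B := succ(tup(tup(e, empty, m), tup(e, empty, m), 2)).
MGU = { A := tup(tup(e, empty, m), tup(e, empty, m), 2), B := succ(tup(tup(e, empty, m), tup(e, empty, m), 2)), R := tup(e, empty, m) }, so A := tup(tup(e, empty, m), tup(e, empty, m), 2).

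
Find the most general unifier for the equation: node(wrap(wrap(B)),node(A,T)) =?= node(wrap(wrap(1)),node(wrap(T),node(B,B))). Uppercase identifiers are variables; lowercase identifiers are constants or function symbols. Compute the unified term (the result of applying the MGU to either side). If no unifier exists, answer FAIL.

Decompose node/2: wrap(wrap(B)) =?= wrap(wrap(1)),  node(A,T) =?= node(wrap(T),node(B,B)).
Decompose wrap/1: wrap(B) =?= wrap(1).
Decompose wrap/1: B =?= 1.
Bind B := 1; substituting into the remaining equation gives: node(A,T) =?= node(wrap(T),node(1,1)).
Decompose node/2: A =?= wrap(T),  T =?= node(1,1).
Bind A := wrap(T); no other remaining equation mentions A.
Bind T := node(1,1). Substituting into the earlier binding gives A := wrap(node(1,1)).
Applying the MGU to either side gives node(wrap(wrap(1)),node(wrap(node(1,1)),node(1,1))).

node(wrap(wrap(1)),node(wrap(node(1,1)),node(1,1)))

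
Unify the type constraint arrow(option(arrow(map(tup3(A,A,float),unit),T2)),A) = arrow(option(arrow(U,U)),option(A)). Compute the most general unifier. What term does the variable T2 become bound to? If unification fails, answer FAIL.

FAIL

Decompose arrow/2: option(arrow(map(tup3(A,A,float),unit),T2)) = option(arrow(U,U)),  A = option(A).
Decompose option/1: arrow(map(tup3(A,A,float),unit),T2) = arrow(U,U).
Decompose arrow/2: map(tup3(A,A,float),unit) = U,  T2 = U.
Bind U := map(tup3(A,A,float),unit); substituting into the one remaining equation that mentions U gives: T2 = map(tup3(A,A,float),unit).
Bind T2 := map(tup3(A,A,float),unit); no other remaining equation mentions T2.
Occurs check fails: A occurs in option(A); the equation A = option(A) has no finite solution.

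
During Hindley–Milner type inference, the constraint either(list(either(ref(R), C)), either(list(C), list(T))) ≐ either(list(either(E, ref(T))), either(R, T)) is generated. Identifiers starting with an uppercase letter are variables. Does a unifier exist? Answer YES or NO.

Decompose either/2: list(either(ref(R), C)) ≐ list(either(E, ref(T))),  either(list(C), list(T)) ≐ either(R, T).
Decompose list/1: either(ref(R), C) ≐ either(E, ref(T)).
Decompose either/2: ref(R) ≐ E,  C ≐ ref(T).
Bind E := ref(R); no other remaining equation mentions E.
Bind C := ref(T); substituting into the remaining equation gives: either(list(ref(T)), list(T)) ≐ either(R, T).
Decompose either/2: list(ref(T)) ≐ R,  list(T) ≐ T.
Bind R := list(ref(T)); no other remaining equation mentions R. Substituting into the earlier binding gives E := ref(list(ref(T))).
Occurs check fails: T occurs in list(T); the equation T ≐ list(T) has no finite solution.

NO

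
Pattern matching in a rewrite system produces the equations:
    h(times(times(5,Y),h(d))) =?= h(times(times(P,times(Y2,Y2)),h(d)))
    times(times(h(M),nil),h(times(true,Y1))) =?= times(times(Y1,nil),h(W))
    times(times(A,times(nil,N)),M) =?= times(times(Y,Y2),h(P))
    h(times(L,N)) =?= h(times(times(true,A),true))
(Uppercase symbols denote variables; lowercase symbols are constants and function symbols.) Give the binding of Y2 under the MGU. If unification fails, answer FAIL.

Decompose h/1: times(times(5,Y),h(d)) =?= times(times(P,times(Y2,Y2)),h(d)).
Decompose times/2: times(5,Y) =?= times(P,times(Y2,Y2)),  h(d) =?= h(d).
Decompose times/2: 5 =?= P,  Y =?= times(Y2,Y2).
Bind P := 5; substituting into the one remaining equation that mentions P gives: times(times(A,times(nil,N)),M) =?= times(times(Y,Y2),h(5)).
Bind Y := times(Y2,Y2); substituting into the one remaining equation that mentions Y gives: times(times(A,times(nil,N)),M) =?= times(times(times(Y2,Y2),Y2),h(5)).
Delete trivial equation h(d) =?= h(d).
Decompose times/2: times(h(M),nil) =?= times(Y1,nil),  h(times(true,Y1)) =?= h(W).
Decompose times/2: h(M) =?= Y1,  nil =?= nil.
Bind Y1 := h(M); substituting into the one remaining equation that mentions Y1 gives: h(times(true,h(M))) =?= h(W).
Delete trivial equation nil =?= nil.
Decompose h/1: times(true,h(M)) =?= W.
Bind W := times(true,h(M)); no other remaining equation mentions W.
Decompose times/2: times(A,times(nil,N)) =?= times(times(Y2,Y2),Y2),  M =?= h(5).
Decompose times/2: A =?= times(Y2,Y2),  times(nil,N) =?= Y2.
Bind A := times(Y2,Y2); substituting into the one remaining equation that mentions A gives: h(times(L,N)) =?= h(times(times(true,times(Y2,Y2)),true)).
Bind Y2 := times(nil,N); substituting into the one remaining equation that mentions Y2 gives: h(times(L,N)) =?= h(times(times(true,times(times(nil,N),times(nil,N))),true)). Substituting into the earlier bindings gives Y := times(times(nil,N),times(nil,N)), A := times(times(nil,N),times(nil,N)).
Bind M := h(5); no other remaining equation mentions M. Substituting into the earlier bindings gives Y1 := h(h(5)), W := times(true,h(h(5))).
Decompose h/1: times(L,N) =?= times(times(true,times(times(nil,N),times(nil,N))),true).
Decompose times/2: L =?= times(true,times(times(nil,N),times(nil,N))),  N =?= true.
Bind L := times(true,times(times(nil,N),times(nil,N))); no other remaining equation mentions L.
Bind N := true. Substituting into the earlier bindings gives Y := times(times(nil,true),times(nil,true)), A := times(times(nil,true),times(nil,true)), Y2 := times(nil,true), L := times(true,times(times(nil,true),times(nil,true))).
MGU = { P ↦ 5, Y ↦ times(times(nil,true),times(nil,true)), Y1 ↦ h(h(5)), W ↦ times(true,h(h(5))), A ↦ times(times(nil,true),times(nil,true)), Y2 ↦ times(nil,true), M ↦ h(5), L ↦ times(true,times(times(nil,true),times(nil,true))), N ↦ true }, so Y2 ↦ times(nil,true).

times(nil,true)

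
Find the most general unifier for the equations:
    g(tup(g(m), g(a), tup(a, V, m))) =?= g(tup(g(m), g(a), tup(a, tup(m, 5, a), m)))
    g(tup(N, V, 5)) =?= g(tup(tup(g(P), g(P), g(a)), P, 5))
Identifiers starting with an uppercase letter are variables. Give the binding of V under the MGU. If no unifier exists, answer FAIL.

Decompose g/1: tup(g(m), g(a), tup(a, V, m)) =?= tup(g(m), g(a), tup(a, tup(m, 5, a), m)).
Decompose tup/3: g(m) =?= g(m),  g(a) =?= g(a),  tup(a, V, m) =?= tup(a, tup(m, 5, a), m).
Delete trivial equation g(m) =?= g(m).
Delete trivial equation g(a) =?= g(a).
Decompose tup/3: a =?= a,  V =?= tup(m, 5, a),  m =?= m.
Delete trivial equation a =?= a.
Bind V := tup(m, 5, a); substituting into the one remaining equation that mentions V gives: g(tup(N, tup(m, 5, a), 5)) =?= g(tup(tup(g(P), g(P), g(a)), P, 5)).
Delete trivial equation m =?= m.
Decompose g/1: tup(N, tup(m, 5, a), 5) =?= tup(tup(g(P), g(P), g(a)), P, 5).
Decompose tup/3: N =?= tup(g(P), g(P), g(a)),  tup(m, 5, a) =?= P,  5 =?= 5.
Bind N := tup(g(P), g(P), g(a)); no other remaining equation mentions N.
Bind P := tup(m, 5, a); no other remaining equation mentions P. Substituting into the earlier binding gives N := tup(g(tup(m, 5, a)), g(tup(m, 5, a)), g(a)).
Delete trivial equation 5 =?= 5.
MGU = { V := tup(m, 5, a), N := tup(g(tup(m, 5, a)), g(tup(m, 5, a)), g(a)), P := tup(m, 5, a) }, so V := tup(m, 5, a).

tup(m, 5, a)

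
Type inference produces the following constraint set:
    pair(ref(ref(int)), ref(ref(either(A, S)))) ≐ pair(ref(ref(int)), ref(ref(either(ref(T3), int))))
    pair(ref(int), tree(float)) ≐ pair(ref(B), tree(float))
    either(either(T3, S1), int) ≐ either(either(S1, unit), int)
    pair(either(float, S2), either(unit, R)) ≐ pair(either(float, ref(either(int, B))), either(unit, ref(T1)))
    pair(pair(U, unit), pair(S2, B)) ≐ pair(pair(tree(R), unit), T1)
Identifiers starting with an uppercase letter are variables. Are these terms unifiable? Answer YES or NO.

YES

Decompose pair/2: ref(ref(int)) ≐ ref(ref(int)),  ref(ref(either(A, S))) ≐ ref(ref(either(ref(T3), int))).
Delete trivial equation ref(ref(int)) ≐ ref(ref(int)).
Decompose ref/1: ref(either(A, S)) ≐ ref(either(ref(T3), int)).
Decompose ref/1: either(A, S) ≐ either(ref(T3), int).
Decompose either/2: A ≐ ref(T3),  S ≐ int.
Bind A := ref(T3); no other remaining equation mentions A.
Bind S := int; no other remaining equation mentions S.
Decompose pair/2: ref(int) ≐ ref(B),  tree(float) ≐ tree(float).
Decompose ref/1: int ≐ B.
Bind B := int; substituting into the 2 remaining equations that mention B gives: pair(either(float, S2), either(unit, R)) ≐ pair(either(float, ref(either(int, int))), either(unit, ref(T1))),  pair(pair(U, unit), pair(S2, int)) ≐ pair(pair(tree(R), unit), T1).
Delete trivial equation tree(float) ≐ tree(float).
Decompose either/2: either(T3, S1) ≐ either(S1, unit),  int ≐ int.
Decompose either/2: T3 ≐ S1,  S1 ≐ unit.
Bind T3 := S1; no other remaining equation mentions T3. Substituting into the earlier binding gives A := ref(S1).
Bind S1 := unit; no other remaining equation mentions S1. Substituting into the earlier bindings gives A := ref(unit), T3 := unit.
Delete trivial equation int ≐ int.
Decompose pair/2: either(float, S2) ≐ either(float, ref(either(int, int))),  either(unit, R) ≐ either(unit, ref(T1)).
Decompose either/2: float ≐ float,  S2 ≐ ref(either(int, int)).
Delete trivial equation float ≐ float.
Bind S2 := ref(either(int, int)); substituting into the one remaining equation that mentions S2 gives: pair(pair(U, unit), pair(ref(either(int, int)), int)) ≐ pair(pair(tree(R), unit), T1).
Decompose either/2: unit ≐ unit,  R ≐ ref(T1).
Delete trivial equation unit ≐ unit.
Bind R := ref(T1); substituting into the remaining equation gives: pair(pair(U, unit), pair(ref(either(int, int)), int)) ≐ pair(pair(tree(ref(T1)), unit), T1).
Decompose pair/2: pair(U, unit) ≐ pair(tree(ref(T1)), unit),  pair(ref(either(int, int)), int) ≐ T1.
Decompose pair/2: U ≐ tree(ref(T1)),  unit ≐ unit.
Bind U := tree(ref(T1)); no other remaining equation mentions U.
Delete trivial equation unit ≐ unit.
Bind T1 := pair(ref(either(int, int)), int). Substituting into the earlier bindings gives R := ref(pair(ref(either(int, int)), int)), U := tree(ref(pair(ref(either(int, int)), int))).
No equations remain and no clash or occurs-check failure arose, so a unifier exists.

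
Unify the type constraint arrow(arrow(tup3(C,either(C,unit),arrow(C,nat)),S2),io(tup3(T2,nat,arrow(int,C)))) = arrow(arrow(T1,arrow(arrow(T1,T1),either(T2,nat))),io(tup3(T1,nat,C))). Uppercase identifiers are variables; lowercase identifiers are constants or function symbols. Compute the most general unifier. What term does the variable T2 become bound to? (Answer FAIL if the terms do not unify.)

FAIL

Decompose arrow/2: arrow(tup3(C,either(C,unit),arrow(C,nat)),S2) = arrow(T1,arrow(arrow(T1,T1),either(T2,nat))),  io(tup3(T2,nat,arrow(int,C))) = io(tup3(T1,nat,C)).
Decompose arrow/2: tup3(C,either(C,unit),arrow(C,nat)) = T1,  S2 = arrow(arrow(T1,T1),either(T2,nat)).
Bind T1 := tup3(C,either(C,unit),arrow(C,nat)); substituting into the remaining equations gives: S2 = arrow(arrow(tup3(C,either(C,unit),arrow(C,nat)),tup3(C,either(C,unit),arrow(C,nat))),either(T2,nat)),  io(tup3(T2,nat,arrow(int,C))) = io(tup3(tup3(C,either(C,unit),arrow(C,nat)),nat,C)).
Bind S2 := arrow(arrow(tup3(C,either(C,unit),arrow(C,nat)),tup3(C,either(C,unit),arrow(C,nat))),either(T2,nat)); no other remaining equation mentions S2.
Decompose io/1: tup3(T2,nat,arrow(int,C)) = tup3(tup3(C,either(C,unit),arrow(C,nat)),nat,C).
Decompose tup3/3: T2 = tup3(C,either(C,unit),arrow(C,nat)),  nat = nat,  arrow(int,C) = C.
Bind T2 := tup3(C,either(C,unit),arrow(C,nat)); no other remaining equation mentions T2. Substituting into the earlier binding gives S2 := arrow(arrow(tup3(C,either(C,unit),arrow(C,nat)),tup3(C,either(C,unit),arrow(C,nat))),either(tup3(C,either(C,unit),arrow(C,nat)),nat)).
Delete trivial equation nat = nat.
Occurs check fails: C occurs in arrow(int,C); the equation C = arrow(int,C) has no finite solution.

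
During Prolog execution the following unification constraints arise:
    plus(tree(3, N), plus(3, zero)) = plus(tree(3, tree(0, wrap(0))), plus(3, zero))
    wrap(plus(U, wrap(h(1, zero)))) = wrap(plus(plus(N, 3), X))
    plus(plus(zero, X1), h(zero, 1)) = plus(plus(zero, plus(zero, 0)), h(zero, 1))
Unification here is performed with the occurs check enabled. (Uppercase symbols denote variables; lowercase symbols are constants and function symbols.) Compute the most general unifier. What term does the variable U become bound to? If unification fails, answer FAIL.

plus(tree(0, wrap(0)), 3)

Decompose plus/2: tree(3, N) = tree(3, tree(0, wrap(0))),  plus(3, zero) = plus(3, zero).
Decompose tree/2: 3 = 3,  N = tree(0, wrap(0)).
Delete trivial equation 3 = 3.
Bind N := tree(0, wrap(0)); substituting into the one remaining equation that mentions N gives: wrap(plus(U, wrap(h(1, zero)))) = wrap(plus(plus(tree(0, wrap(0)), 3), X)).
Delete trivial equation plus(3, zero) = plus(3, zero).
Decompose wrap/1: plus(U, wrap(h(1, zero))) = plus(plus(tree(0, wrap(0)), 3), X).
Decompose plus/2: U = plus(tree(0, wrap(0)), 3),  wrap(h(1, zero)) = X.
Bind U := plus(tree(0, wrap(0)), 3); no other remaining equation mentions U.
Bind X := wrap(h(1, zero)); no other remaining equation mentions X.
Decompose plus/2: plus(zero, X1) = plus(zero, plus(zero, 0)),  h(zero, 1) = h(zero, 1).
Decompose plus/2: zero = zero,  X1 = plus(zero, 0).
Delete trivial equation zero = zero.
Bind X1 := plus(zero, 0); no other remaining equation mentions X1.
Delete trivial equation h(zero, 1) = h(zero, 1).
MGU = { N ↦ tree(0, wrap(0)), U ↦ plus(tree(0, wrap(0)), 3), X ↦ wrap(h(1, zero)), X1 ↦ plus(zero, 0) }, so U ↦ plus(tree(0, wrap(0)), 3).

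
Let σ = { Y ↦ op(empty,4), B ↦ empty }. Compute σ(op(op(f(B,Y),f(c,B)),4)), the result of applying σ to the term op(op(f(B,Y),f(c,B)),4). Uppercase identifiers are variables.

op(op(f(empty,op(empty,4)),f(c,empty)),4)

Replace each occurrence of Y with op(empty,4).
Replace each occurrence of B with empty.
Result: op(op(f(empty,op(empty,4)),f(c,empty)),4).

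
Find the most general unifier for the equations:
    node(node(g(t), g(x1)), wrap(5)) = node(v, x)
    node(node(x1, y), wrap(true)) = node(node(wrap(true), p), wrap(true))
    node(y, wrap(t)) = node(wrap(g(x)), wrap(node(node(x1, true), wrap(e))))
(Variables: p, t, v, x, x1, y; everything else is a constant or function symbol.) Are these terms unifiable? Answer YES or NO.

Decompose node/2: node(g(t), g(x1)) = v,  wrap(5) = x.
Bind v := node(g(t), g(x1)); no other remaining equation mentions v.
Bind x := wrap(5); substituting into the one remaining equation that mentions x gives: node(y, wrap(t)) = node(wrap(g(wrap(5))), wrap(node(node(x1, true), wrap(e)))).
Decompose node/2: node(x1, y) = node(wrap(true), p),  wrap(true) = wrap(true).
Decompose node/2: x1 = wrap(true),  y = p.
Bind x1 := wrap(true); substituting into the one remaining equation that mentions x1 gives: node(y, wrap(t)) = node(wrap(g(wrap(5))), wrap(node(node(wrap(true), true), wrap(e)))). Substituting into the earlier binding gives v := node(g(t), g(wrap(true))).
Bind y := p; substituting into the one remaining equation that mentions y gives: node(p, wrap(t)) = node(wrap(g(wrap(5))), wrap(node(node(wrap(true), true), wrap(e)))).
Delete trivial equation wrap(true) = wrap(true).
Decompose node/2: p = wrap(g(wrap(5))),  wrap(t) = wrap(node(node(wrap(true), true), wrap(e))).
Bind p := wrap(g(wrap(5))); no other remaining equation mentions p. Substituting into the earlier binding gives y := wrap(g(wrap(5))).
Decompose wrap/1: t = node(node(wrap(true), true), wrap(e)).
Bind t := node(node(wrap(true), true), wrap(e)). Substituting into the earlier binding gives v := node(g(node(node(wrap(true), true), wrap(e))), g(wrap(true))).
No equations remain and no clash or occurs-check failure arose, so a unifier exists.

YES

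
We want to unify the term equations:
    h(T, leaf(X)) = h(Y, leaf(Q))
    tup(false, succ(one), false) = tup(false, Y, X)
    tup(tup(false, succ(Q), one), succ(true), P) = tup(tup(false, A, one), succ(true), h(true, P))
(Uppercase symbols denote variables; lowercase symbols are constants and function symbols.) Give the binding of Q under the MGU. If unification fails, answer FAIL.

FAIL

Decompose h/2: T = Y,  leaf(X) = leaf(Q).
Bind T := Y; no other remaining equation mentions T.
Decompose leaf/1: X = Q.
Bind X := Q; substituting into the one remaining equation that mentions X gives: tup(false, succ(one), false) = tup(false, Y, Q).
Decompose tup/3: false = false,  succ(one) = Y,  false = Q.
Delete trivial equation false = false.
Bind Y := succ(one); no other remaining equation mentions Y. Substituting into the earlier binding gives T := succ(one).
Bind Q := false; substituting into the remaining equation gives: tup(tup(false, succ(false), one), succ(true), P) = tup(tup(false, A, one), succ(true), h(true, P)). Substituting into the earlier binding gives X := false.
Decompose tup/3: tup(false, succ(false), one) = tup(false, A, one),  succ(true) = succ(true),  P = h(true, P).
Decompose tup/3: false = false,  succ(false) = A,  one = one.
Delete trivial equation false = false.
Bind A := succ(false); no other remaining equation mentions A.
Delete trivial equation one = one.
Delete trivial equation succ(true) = succ(true).
Occurs check fails: P occurs in h(true, P); the equation P = h(true, P) has no finite solution.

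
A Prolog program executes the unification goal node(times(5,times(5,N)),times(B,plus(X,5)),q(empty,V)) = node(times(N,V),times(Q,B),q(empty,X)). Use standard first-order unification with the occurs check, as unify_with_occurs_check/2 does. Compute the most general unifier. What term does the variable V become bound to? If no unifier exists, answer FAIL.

Decompose node/3: times(5,times(5,N)) = times(N,V),  times(B,plus(X,5)) = times(Q,B),  q(empty,V) = q(empty,X).
Decompose times/2: 5 = N,  times(5,N) = V.
Bind N := 5; substituting into the one remaining equation that mentions N gives: times(5,5) = V.
Bind V := times(5,5); substituting into the one remaining equation that mentions V gives: q(empty,times(5,5)) = q(empty,X).
Decompose times/2: B = Q,  plus(X,5) = B.
Bind B := Q; substituting into the one remaining equation that mentions B gives: plus(X,5) = Q.
Bind Q := plus(X,5); no other remaining equation mentions Q. Substituting into the earlier binding gives B := plus(X,5).
Decompose q/2: empty = empty,  times(5,5) = X.
Delete trivial equation empty = empty.
Bind X := times(5,5). Substituting into the earlier bindings gives B := plus(times(5,5),5), Q := plus(times(5,5),5).
MGU = { N ↦ 5, V ↦ times(5,5), B ↦ plus(times(5,5),5), Q ↦ plus(times(5,5),5), X ↦ times(5,5) }, so V ↦ times(5,5).

times(5,5)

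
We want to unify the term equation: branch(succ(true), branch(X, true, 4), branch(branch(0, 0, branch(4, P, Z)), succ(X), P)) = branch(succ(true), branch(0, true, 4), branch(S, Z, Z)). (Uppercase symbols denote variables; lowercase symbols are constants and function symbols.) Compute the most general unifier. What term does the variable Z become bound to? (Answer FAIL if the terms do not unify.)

succ(0)

Decompose branch/3: succ(true) = succ(true),  branch(X, true, 4) = branch(0, true, 4),  branch(branch(0, 0, branch(4, P, Z)), succ(X), P) = branch(S, Z, Z).
Delete trivial equation succ(true) = succ(true).
Decompose branch/3: X = 0,  true = true,  4 = 4.
Bind X := 0; substituting into the one remaining equation that mentions X gives: branch(branch(0, 0, branch(4, P, Z)), succ(0), P) = branch(S, Z, Z).
Delete trivial equation true = true.
Delete trivial equation 4 = 4.
Decompose branch/3: branch(0, 0, branch(4, P, Z)) = S,  succ(0) = Z,  P = Z.
Bind S := branch(0, 0, branch(4, P, Z)); no other remaining equation mentions S.
Bind Z := succ(0); substituting into the remaining equation gives: P = succ(0). Substituting into the earlier binding gives S := branch(0, 0, branch(4, P, succ(0))).
Bind P := succ(0). Substituting into the earlier binding gives S := branch(0, 0, branch(4, succ(0), succ(0))).
MGU = { X -> 0, S -> branch(0, 0, branch(4, succ(0), succ(0))), Z -> succ(0), P -> succ(0) }, so Z -> succ(0).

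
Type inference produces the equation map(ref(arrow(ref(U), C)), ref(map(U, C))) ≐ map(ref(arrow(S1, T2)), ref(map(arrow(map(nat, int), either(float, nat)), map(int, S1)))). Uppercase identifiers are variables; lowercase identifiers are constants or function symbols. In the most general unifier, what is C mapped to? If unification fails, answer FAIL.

Decompose map/2: ref(arrow(ref(U), C)) ≐ ref(arrow(S1, T2)),  ref(map(U, C)) ≐ ref(map(arrow(map(nat, int), either(float, nat)), map(int, S1))).
Decompose ref/1: arrow(ref(U), C) ≐ arrow(S1, T2).
Decompose arrow/2: ref(U) ≐ S1,  C ≐ T2.
Bind S1 := ref(U); substituting into the one remaining equation that mentions S1 gives: ref(map(U, C)) ≐ ref(map(arrow(map(nat, int), either(float, nat)), map(int, ref(U)))).
Bind C := T2; substituting into the remaining equation gives: ref(map(U, T2)) ≐ ref(map(arrow(map(nat, int), either(float, nat)), map(int, ref(U)))).
Decompose ref/1: map(U, T2) ≐ map(arrow(map(nat, int), either(float, nat)), map(int, ref(U))).
Decompose map/2: U ≐ arrow(map(nat, int), either(float, nat)),  T2 ≐ map(int, ref(U)).
Bind U := arrow(map(nat, int), either(float, nat)); substituting into the remaining equation gives: T2 ≐ map(int, ref(arrow(map(nat, int), either(float, nat)))). Substituting into the earlier binding gives S1 := ref(arrow(map(nat, int), either(float, nat))).
Bind T2 := map(int, ref(arrow(map(nat, int), either(float, nat)))). Substituting into the earlier binding gives C := map(int, ref(arrow(map(nat, int), either(float, nat)))).
MGU = { S1 -> ref(arrow(map(nat, int), either(float, nat))), C -> map(int, ref(arrow(map(nat, int), either(float, nat)))), U -> arrow(map(nat, int), either(float, nat)), T2 -> map(int, ref(arrow(map(nat, int), either(float, nat)))) }, so C -> map(int, ref(arrow(map(nat, int), either(float, nat)))).

map(int, ref(arrow(map(nat, int), either(float, nat))))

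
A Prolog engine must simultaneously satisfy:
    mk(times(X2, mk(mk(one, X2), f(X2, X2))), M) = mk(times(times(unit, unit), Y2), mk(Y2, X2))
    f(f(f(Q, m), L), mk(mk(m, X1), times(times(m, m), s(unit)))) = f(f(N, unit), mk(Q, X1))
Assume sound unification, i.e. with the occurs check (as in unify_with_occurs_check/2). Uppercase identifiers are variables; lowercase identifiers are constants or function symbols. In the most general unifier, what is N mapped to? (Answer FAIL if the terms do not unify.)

f(mk(m, times(times(m, m), s(unit))), m)

Decompose mk/2: times(X2, mk(mk(one, X2), f(X2, X2))) = times(times(unit, unit), Y2),  M = mk(Y2, X2).
Decompose times/2: X2 = times(unit, unit),  mk(mk(one, X2), f(X2, X2)) = Y2.
Bind X2 := times(unit, unit); substituting into the 2 remaining equations that mention X2 gives: mk(mk(one, times(unit, unit)), f(times(unit, unit), times(unit, unit))) = Y2,  M = mk(Y2, times(unit, unit)).
Bind Y2 := mk(mk(one, times(unit, unit)), f(times(unit, unit), times(unit, unit))); substituting into the one remaining equation that mentions Y2 gives: M = mk(mk(mk(one, times(unit, unit)), f(times(unit, unit), times(unit, unit))), times(unit, unit)).
Bind M := mk(mk(mk(one, times(unit, unit)), f(times(unit, unit), times(unit, unit))), times(unit, unit)); no other remaining equation mentions M.
Decompose f/2: f(f(Q, m), L) = f(N, unit),  mk(mk(m, X1), times(times(m, m), s(unit))) = mk(Q, X1).
Decompose f/2: f(Q, m) = N,  L = unit.
Bind N := f(Q, m); no other remaining equation mentions N.
Bind L := unit; no other remaining equation mentions L.
Decompose mk/2: mk(m, X1) = Q,  times(times(m, m), s(unit)) = X1.
Bind Q := mk(m, X1); no other remaining equation mentions Q. Substituting into the earlier binding gives N := f(mk(m, X1), m).
Bind X1 := times(times(m, m), s(unit)). Substituting into the earlier bindings gives N := f(mk(m, times(times(m, m), s(unit))), m), Q := mk(m, times(times(m, m), s(unit))).
MGU = { X2 -> times(unit, unit), Y2 -> mk(mk(one, times(unit, unit)), f(times(unit, unit), times(unit, unit))), M -> mk(mk(mk(one, times(unit, unit)), f(times(unit, unit), times(unit, unit))), times(unit, unit)), N -> f(mk(m, times(times(m, m), s(unit))), m), L -> unit, Q -> mk(m, times(times(m, m), s(unit))), X1 -> times(times(m, m), s(unit)) }, so N -> f(mk(m, times(times(m, m), s(unit))), m).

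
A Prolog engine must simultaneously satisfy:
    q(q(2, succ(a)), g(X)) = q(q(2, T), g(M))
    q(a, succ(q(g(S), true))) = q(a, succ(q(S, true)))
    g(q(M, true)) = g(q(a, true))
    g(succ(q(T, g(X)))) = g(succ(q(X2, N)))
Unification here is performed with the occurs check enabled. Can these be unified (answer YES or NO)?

Decompose q/2: q(2, succ(a)) = q(2, T),  g(X) = g(M).
Decompose q/2: 2 = 2,  succ(a) = T.
Delete trivial equation 2 = 2.
Bind T := succ(a); substituting into the one remaining equation that mentions T gives: g(succ(q(succ(a), g(X)))) = g(succ(q(X2, N))).
Decompose g/1: X = M.
Bind X := M; substituting into the one remaining equation that mentions X gives: g(succ(q(succ(a), g(M)))) = g(succ(q(X2, N))).
Decompose q/2: a = a,  succ(q(g(S), true)) = succ(q(S, true)).
Delete trivial equation a = a.
Decompose succ/1: q(g(S), true) = q(S, true).
Decompose q/2: g(S) = S,  true = true.
Occurs check fails: S occurs in g(S); the equation S = g(S) has no finite solution.

NO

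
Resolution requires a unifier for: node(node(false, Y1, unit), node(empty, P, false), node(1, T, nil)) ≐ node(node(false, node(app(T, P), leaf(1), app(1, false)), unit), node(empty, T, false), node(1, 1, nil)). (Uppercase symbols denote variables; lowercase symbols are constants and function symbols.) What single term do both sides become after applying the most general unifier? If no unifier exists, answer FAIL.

node(node(false, node(app(1, 1), leaf(1), app(1, false)), unit), node(empty, 1, false), node(1, 1, nil))

Decompose node/3: node(false, Y1, unit) ≐ node(false, node(app(T, P), leaf(1), app(1, false)), unit),  node(empty, P, false) ≐ node(empty, T, false),  node(1, T, nil) ≐ node(1, 1, nil).
Decompose node/3: false ≐ false,  Y1 ≐ node(app(T, P), leaf(1), app(1, false)),  unit ≐ unit.
Delete trivial equation false ≐ false.
Bind Y1 := node(app(T, P), leaf(1), app(1, false)); no other remaining equation mentions Y1.
Delete trivial equation unit ≐ unit.
Decompose node/3: empty ≐ empty,  P ≐ T,  false ≐ false.
Delete trivial equation empty ≐ empty.
Bind P := T; no other remaining equation mentions P. Substituting into the earlier binding gives Y1 := node(app(T, T), leaf(1), app(1, false)).
Delete trivial equation false ≐ false.
Decompose node/3: 1 ≐ 1,  T ≐ 1,  nil ≐ nil.
Delete trivial equation 1 ≐ 1.
Bind T := 1; no other remaining equation mentions T. Substituting into the earlier bindings gives Y1 := node(app(1, 1), leaf(1), app(1, false)), P := 1.
Delete trivial equation nil ≐ nil.
Applying the MGU to either side gives node(node(false, node(app(1, 1), leaf(1), app(1, false)), unit), node(empty, 1, false), node(1, 1, nil)).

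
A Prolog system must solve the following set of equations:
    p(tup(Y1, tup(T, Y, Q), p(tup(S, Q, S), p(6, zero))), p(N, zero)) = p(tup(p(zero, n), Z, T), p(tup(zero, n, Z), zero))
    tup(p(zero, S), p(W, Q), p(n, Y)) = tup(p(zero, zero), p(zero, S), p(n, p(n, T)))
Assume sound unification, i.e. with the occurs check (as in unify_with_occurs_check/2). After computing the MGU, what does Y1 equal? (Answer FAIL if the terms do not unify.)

Decompose p/2: tup(Y1, tup(T, Y, Q), p(tup(S, Q, S), p(6, zero))) = tup(p(zero, n), Z, T),  p(N, zero) = p(tup(zero, n, Z), zero).
Decompose tup/3: Y1 = p(zero, n),  tup(T, Y, Q) = Z,  p(tup(S, Q, S), p(6, zero)) = T.
Bind Y1 := p(zero, n); no other remaining equation mentions Y1.
Bind Z := tup(T, Y, Q); substituting into the one remaining equation that mentions Z gives: p(N, zero) = p(tup(zero, n, tup(T, Y, Q)), zero).
Bind T := p(tup(S, Q, S), p(6, zero)); substituting into the remaining equations gives: p(N, zero) = p(tup(zero, n, tup(p(tup(S, Q, S), p(6, zero)), Y, Q)), zero),  tup(p(zero, S), p(W, Q), p(n, Y)) = tup(p(zero, zero), p(zero, S), p(n, p(n, p(tup(S, Q, S), p(6, zero))))). Substituting into the earlier binding gives Z := tup(p(tup(S, Q, S), p(6, zero)), Y, Q).
Decompose p/2: N = tup(zero, n, tup(p(tup(S, Q, S), p(6, zero)), Y, Q)),  zero = zero.
Bind N := tup(zero, n, tup(p(tup(S, Q, S), p(6, zero)), Y, Q)); no other remaining equation mentions N.
Delete trivial equation zero = zero.
Decompose tup/3: p(zero, S) = p(zero, zero),  p(W, Q) = p(zero, S),  p(n, Y) = p(n, p(n, p(tup(S, Q, S), p(6, zero)))).
Decompose p/2: zero = zero,  S = zero.
Delete trivial equation zero = zero.
Bind S := zero; substituting into the remaining equations gives: p(W, Q) = p(zero, zero),  p(n, Y) = p(n, p(n, p(tup(zero, Q, zero), p(6, zero)))). Substituting into the earlier bindings gives Z := tup(p(tup(zero, Q, zero), p(6, zero)), Y, Q), T := p(tup(zero, Q, zero), p(6, zero)), N := tup(zero, n, tup(p(tup(zero, Q, zero), p(6, zero)), Y, Q)).
Decompose p/2: W = zero,  Q = zero.
Bind W := zero; no other remaining equation mentions W.
Bind Q := zero; substituting into the remaining equation gives: p(n, Y) = p(n, p(n, p(tup(zero, zero, zero), p(6, zero)))). Substituting into the earlier bindings gives Z := tup(p(tup(zero, zero, zero), p(6, zero)), Y, zero), T := p(tup(zero, zero, zero), p(6, zero)), N := tup(zero, n, tup(p(tup(zero, zero, zero), p(6, zero)), Y, zero)).
Decompose p/2: n = n,  Y = p(n, p(tup(zero, zero, zero), p(6, zero))).
Delete trivial equation n = n.
Bind Y := p(n, p(tup(zero, zero, zero), p(6, zero))). Substituting into the earlier bindings gives Z := tup(p(tup(zero, zero, zero), p(6, zero)), p(n, p(tup(zero, zero, zero), p(6, zero))), zero), N := tup(zero, n, tup(p(tup(zero, zero, zero), p(6, zero)), p(n, p(tup(zero, zero, zero), p(6, zero))), zero)).
MGU = { Y1 = p(zero, n), Z = tup(p(tup(zero, zero, zero), p(6, zero)), p(n, p(tup(zero, zero, zero), p(6, zero))), zero), T = p(tup(zero, zero, zero), p(6, zero)), N = tup(zero, n, tup(p(tup(zero, zero, zero), p(6, zero)), p(n, p(tup(zero, zero, zero), p(6, zero))), zero)), S = zero, W = zero, Q = zero, Y = p(n, p(tup(zero, zero, zero), p(6, zero))) }, so Y1 = p(zero, n).

p(zero, n)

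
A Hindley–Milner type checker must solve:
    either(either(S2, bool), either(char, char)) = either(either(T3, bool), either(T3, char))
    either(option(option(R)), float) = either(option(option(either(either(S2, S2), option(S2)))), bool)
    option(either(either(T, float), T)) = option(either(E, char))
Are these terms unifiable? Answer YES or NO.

NO

Decompose either/2: either(S2, bool) = either(T3, bool),  either(char, char) = either(T3, char).
Decompose either/2: S2 = T3,  bool = bool.
Bind S2 := T3; substituting into the one remaining equation that mentions S2 gives: either(option(option(R)), float) = either(option(option(either(either(T3, T3), option(T3)))), bool).
Delete trivial equation bool = bool.
Decompose either/2: char = T3,  char = char.
Bind T3 := char; substituting into the one remaining equation that mentions T3 gives: either(option(option(R)), float) = either(option(option(either(either(char, char), option(char)))), bool). Substituting into the earlier binding gives S2 := char.
Delete trivial equation char = char.
Decompose either/2: option(option(R)) = option(option(either(either(char, char), option(char)))),  float = bool.
Decompose option/1: option(R) = option(either(either(char, char), option(char))).
Decompose option/1: R = either(either(char, char), option(char)).
Bind R := either(either(char, char), option(char)); no other remaining equation mentions R.
Clash: constants float and bool differ; no unifier exists.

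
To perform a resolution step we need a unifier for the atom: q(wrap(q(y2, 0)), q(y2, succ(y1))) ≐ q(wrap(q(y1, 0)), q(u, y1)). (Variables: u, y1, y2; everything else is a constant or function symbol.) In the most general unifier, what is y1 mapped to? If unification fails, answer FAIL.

FAIL

Decompose q/2: wrap(q(y2, 0)) ≐ wrap(q(y1, 0)),  q(y2, succ(y1)) ≐ q(u, y1).
Decompose wrap/1: q(y2, 0) ≐ q(y1, 0).
Decompose q/2: y2 ≐ y1,  0 ≐ 0.
Bind y2 := y1; substituting into the one remaining equation that mentions y2 gives: q(y1, succ(y1)) ≐ q(u, y1).
Delete trivial equation 0 ≐ 0.
Decompose q/2: y1 ≐ u,  succ(y1) ≐ y1.
Bind y1 := u; substituting into the remaining equation gives: succ(u) ≐ u. Substituting into the earlier binding gives y2 := u.
Occurs check fails: u occurs in succ(u); the equation u ≐ succ(u) has no finite solution.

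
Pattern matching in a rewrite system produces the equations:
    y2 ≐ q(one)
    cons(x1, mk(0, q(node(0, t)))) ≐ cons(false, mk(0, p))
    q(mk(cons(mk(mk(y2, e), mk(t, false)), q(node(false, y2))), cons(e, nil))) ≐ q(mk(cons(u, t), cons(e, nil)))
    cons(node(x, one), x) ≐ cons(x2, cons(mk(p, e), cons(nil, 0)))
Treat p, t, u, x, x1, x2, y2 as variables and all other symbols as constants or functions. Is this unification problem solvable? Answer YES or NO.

YES

Bind y2 := q(one); substituting into the one remaining equation that mentions y2 gives: q(mk(cons(mk(mk(q(one), e), mk(t, false)), q(node(false, q(one)))), cons(e, nil))) ≐ q(mk(cons(u, t), cons(e, nil))).
Decompose cons/2: x1 ≐ false,  mk(0, q(node(0, t))) ≐ mk(0, p).
Bind x1 := false; no other remaining equation mentions x1.
Decompose mk/2: 0 ≐ 0,  q(node(0, t)) ≐ p.
Delete trivial equation 0 ≐ 0.
Bind p := q(node(0, t)); substituting into the one remaining equation that mentions p gives: cons(node(x, one), x) ≐ cons(x2, cons(mk(q(node(0, t)), e), cons(nil, 0))).
Decompose q/1: mk(cons(mk(mk(q(one), e), mk(t, false)), q(node(false, q(one)))), cons(e, nil)) ≐ mk(cons(u, t), cons(e, nil)).
Decompose mk/2: cons(mk(mk(q(one), e), mk(t, false)), q(node(false, q(one)))) ≐ cons(u, t),  cons(e, nil) ≐ cons(e, nil).
Decompose cons/2: mk(mk(q(one), e), mk(t, false)) ≐ u,  q(node(false, q(one))) ≐ t.
Bind u := mk(mk(q(one), e), mk(t, false)); no other remaining equation mentions u.
Bind t := q(node(false, q(one))); substituting into the one remaining equation that mentions t gives: cons(node(x, one), x) ≐ cons(x2, cons(mk(q(node(0, q(node(false, q(one))))), e), cons(nil, 0))). Substituting into the earlier bindings gives p := q(node(0, q(node(false, q(one))))), u := mk(mk(q(one), e), mk(q(node(false, q(one))), false)).
Delete trivial equation cons(e, nil) ≐ cons(e, nil).
Decompose cons/2: node(x, one) ≐ x2,  x ≐ cons(mk(q(node(0, q(node(false, q(one))))), e), cons(nil, 0)).
Bind x2 := node(x, one); no other remaining equation mentions x2.
Bind x := cons(mk(q(node(0, q(node(false, q(one))))), e), cons(nil, 0)). Substituting into the earlier binding gives x2 := node(cons(mk(q(node(0, q(node(false, q(one))))), e), cons(nil, 0)), one).
No equations remain and no clash or occurs-check failure arose, so a unifier exists.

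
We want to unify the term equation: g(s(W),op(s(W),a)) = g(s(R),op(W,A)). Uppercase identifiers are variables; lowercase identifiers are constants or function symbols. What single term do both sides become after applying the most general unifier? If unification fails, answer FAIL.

FAIL

Decompose g/2: s(W) = s(R),  op(s(W),a) = op(W,A).
Decompose s/1: W = R.
Bind W := R; substituting into the remaining equation gives: op(s(R),a) = op(R,A).
Decompose op/2: s(R) = R,  a = A.
Occurs check fails: R occurs in s(R); the equation R = s(R) has no finite solution.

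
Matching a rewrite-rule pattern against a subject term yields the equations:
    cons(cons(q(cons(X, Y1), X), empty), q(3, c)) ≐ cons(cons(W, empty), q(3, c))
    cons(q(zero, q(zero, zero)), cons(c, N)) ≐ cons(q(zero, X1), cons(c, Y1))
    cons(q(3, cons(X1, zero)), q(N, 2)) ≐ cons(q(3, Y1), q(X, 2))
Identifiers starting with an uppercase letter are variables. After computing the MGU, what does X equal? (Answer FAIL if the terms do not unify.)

Decompose cons/2: cons(q(cons(X, Y1), X), empty) ≐ cons(W, empty),  q(3, c) ≐ q(3, c).
Decompose cons/2: q(cons(X, Y1), X) ≐ W,  empty ≐ empty.
Bind W := q(cons(X, Y1), X); no other remaining equation mentions W.
Delete trivial equation empty ≐ empty.
Delete trivial equation q(3, c) ≐ q(3, c).
Decompose cons/2: q(zero, q(zero, zero)) ≐ q(zero, X1),  cons(c, N) ≐ cons(c, Y1).
Decompose q/2: zero ≐ zero,  q(zero, zero) ≐ X1.
Delete trivial equation zero ≐ zero.
Bind X1 := q(zero, zero); substituting into the one remaining equation that mentions X1 gives: cons(q(3, cons(q(zero, zero), zero)), q(N, 2)) ≐ cons(q(3, Y1), q(X, 2)).
Decompose cons/2: c ≐ c,  N ≐ Y1.
Delete trivial equation c ≐ c.
Bind N := Y1; substituting into the remaining equation gives: cons(q(3, cons(q(zero, zero), zero)), q(Y1, 2)) ≐ cons(q(3, Y1), q(X, 2)).
Decompose cons/2: q(3, cons(q(zero, zero), zero)) ≐ q(3, Y1),  q(Y1, 2) ≐ q(X, 2).
Decompose q/2: 3 ≐ 3,  cons(q(zero, zero), zero) ≐ Y1.
Delete trivial equation 3 ≐ 3.
Bind Y1 := cons(q(zero, zero), zero); substituting into the remaining equation gives: q(cons(q(zero, zero), zero), 2) ≐ q(X, 2). Substituting into the earlier bindings gives W := q(cons(X, cons(q(zero, zero), zero)), X), N := cons(q(zero, zero), zero).
Decompose q/2: cons(q(zero, zero), zero) ≐ X,  2 ≐ 2.
Bind X := cons(q(zero, zero), zero); no other remaining equation mentions X. Substituting into the earlier binding gives W := q(cons(cons(q(zero, zero), zero), cons(q(zero, zero), zero)), cons(q(zero, zero), zero)).
Delete trivial equation 2 ≐ 2.
MGU = { W -> q(cons(cons(q(zero, zero), zero), cons(q(zero, zero), zero)), cons(q(zero, zero), zero)), X1 -> q(zero, zero), N -> cons(q(zero, zero), zero), Y1 -> cons(q(zero, zero), zero), X -> cons(q(zero, zero), zero) }, so X -> cons(q(zero, zero), zero).

cons(q(zero, zero), zero)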